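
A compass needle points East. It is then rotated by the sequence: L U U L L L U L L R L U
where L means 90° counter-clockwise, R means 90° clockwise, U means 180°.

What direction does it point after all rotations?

Answer: Final heading: West

Derivation:
Start: East
  L (left (90° counter-clockwise)) -> North
  U (U-turn (180°)) -> South
  U (U-turn (180°)) -> North
  L (left (90° counter-clockwise)) -> West
  L (left (90° counter-clockwise)) -> South
  L (left (90° counter-clockwise)) -> East
  U (U-turn (180°)) -> West
  L (left (90° counter-clockwise)) -> South
  L (left (90° counter-clockwise)) -> East
  R (right (90° clockwise)) -> South
  L (left (90° counter-clockwise)) -> East
  U (U-turn (180°)) -> West
Final: West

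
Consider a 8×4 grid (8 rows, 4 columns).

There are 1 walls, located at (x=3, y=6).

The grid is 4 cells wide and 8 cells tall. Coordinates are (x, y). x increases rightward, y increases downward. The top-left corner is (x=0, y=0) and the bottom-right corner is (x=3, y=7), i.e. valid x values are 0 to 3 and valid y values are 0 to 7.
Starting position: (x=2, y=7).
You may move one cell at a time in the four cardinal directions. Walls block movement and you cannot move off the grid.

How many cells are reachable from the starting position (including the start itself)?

BFS flood-fill from (x=2, y=7):
  Distance 0: (x=2, y=7)
  Distance 1: (x=2, y=6), (x=1, y=7), (x=3, y=7)
  Distance 2: (x=2, y=5), (x=1, y=6), (x=0, y=7)
  Distance 3: (x=2, y=4), (x=1, y=5), (x=3, y=5), (x=0, y=6)
  Distance 4: (x=2, y=3), (x=1, y=4), (x=3, y=4), (x=0, y=5)
  Distance 5: (x=2, y=2), (x=1, y=3), (x=3, y=3), (x=0, y=4)
  Distance 6: (x=2, y=1), (x=1, y=2), (x=3, y=2), (x=0, y=3)
  Distance 7: (x=2, y=0), (x=1, y=1), (x=3, y=1), (x=0, y=2)
  Distance 8: (x=1, y=0), (x=3, y=0), (x=0, y=1)
  Distance 9: (x=0, y=0)
Total reachable: 31 (grid has 31 open cells total)

Answer: Reachable cells: 31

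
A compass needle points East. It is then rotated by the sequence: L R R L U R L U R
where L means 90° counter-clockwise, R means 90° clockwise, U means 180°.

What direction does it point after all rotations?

Answer: Final heading: South

Derivation:
Start: East
  L (left (90° counter-clockwise)) -> North
  R (right (90° clockwise)) -> East
  R (right (90° clockwise)) -> South
  L (left (90° counter-clockwise)) -> East
  U (U-turn (180°)) -> West
  R (right (90° clockwise)) -> North
  L (left (90° counter-clockwise)) -> West
  U (U-turn (180°)) -> East
  R (right (90° clockwise)) -> South
Final: South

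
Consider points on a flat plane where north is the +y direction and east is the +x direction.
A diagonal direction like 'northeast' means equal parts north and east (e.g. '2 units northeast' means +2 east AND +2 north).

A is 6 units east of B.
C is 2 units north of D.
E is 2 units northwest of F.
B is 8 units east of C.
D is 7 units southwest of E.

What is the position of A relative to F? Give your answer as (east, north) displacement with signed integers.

Place F at the origin (east=0, north=0).
  E is 2 units northwest of F: delta (east=-2, north=+2); E at (east=-2, north=2).
  D is 7 units southwest of E: delta (east=-7, north=-7); D at (east=-9, north=-5).
  C is 2 units north of D: delta (east=+0, north=+2); C at (east=-9, north=-3).
  B is 8 units east of C: delta (east=+8, north=+0); B at (east=-1, north=-3).
  A is 6 units east of B: delta (east=+6, north=+0); A at (east=5, north=-3).
Therefore A relative to F: (east=5, north=-3).

Answer: A is at (east=5, north=-3) relative to F.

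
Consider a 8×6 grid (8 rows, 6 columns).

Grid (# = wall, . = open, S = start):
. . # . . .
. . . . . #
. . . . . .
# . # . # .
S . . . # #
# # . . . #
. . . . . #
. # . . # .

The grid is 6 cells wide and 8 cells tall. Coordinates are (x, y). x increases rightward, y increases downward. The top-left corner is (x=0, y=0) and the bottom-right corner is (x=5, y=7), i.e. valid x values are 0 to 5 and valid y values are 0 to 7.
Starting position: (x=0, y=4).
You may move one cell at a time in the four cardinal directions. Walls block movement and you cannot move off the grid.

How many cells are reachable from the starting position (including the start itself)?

Answer: Reachable cells: 34

Derivation:
BFS flood-fill from (x=0, y=4):
  Distance 0: (x=0, y=4)
  Distance 1: (x=1, y=4)
  Distance 2: (x=1, y=3), (x=2, y=4)
  Distance 3: (x=1, y=2), (x=3, y=4), (x=2, y=5)
  Distance 4: (x=1, y=1), (x=0, y=2), (x=2, y=2), (x=3, y=3), (x=3, y=5), (x=2, y=6)
  Distance 5: (x=1, y=0), (x=0, y=1), (x=2, y=1), (x=3, y=2), (x=4, y=5), (x=1, y=6), (x=3, y=6), (x=2, y=7)
  Distance 6: (x=0, y=0), (x=3, y=1), (x=4, y=2), (x=0, y=6), (x=4, y=6), (x=3, y=7)
  Distance 7: (x=3, y=0), (x=4, y=1), (x=5, y=2), (x=0, y=7)
  Distance 8: (x=4, y=0), (x=5, y=3)
  Distance 9: (x=5, y=0)
Total reachable: 34 (grid has 35 open cells total)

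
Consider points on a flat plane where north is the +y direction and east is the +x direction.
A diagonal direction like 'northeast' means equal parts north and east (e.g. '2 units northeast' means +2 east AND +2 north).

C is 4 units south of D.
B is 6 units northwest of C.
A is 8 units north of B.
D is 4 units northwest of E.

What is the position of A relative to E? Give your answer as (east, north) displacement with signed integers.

Place E at the origin (east=0, north=0).
  D is 4 units northwest of E: delta (east=-4, north=+4); D at (east=-4, north=4).
  C is 4 units south of D: delta (east=+0, north=-4); C at (east=-4, north=0).
  B is 6 units northwest of C: delta (east=-6, north=+6); B at (east=-10, north=6).
  A is 8 units north of B: delta (east=+0, north=+8); A at (east=-10, north=14).
Therefore A relative to E: (east=-10, north=14).

Answer: A is at (east=-10, north=14) relative to E.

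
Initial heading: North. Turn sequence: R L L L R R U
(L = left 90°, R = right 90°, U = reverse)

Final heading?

Answer: Final heading: South

Derivation:
Start: North
  R (right (90° clockwise)) -> East
  L (left (90° counter-clockwise)) -> North
  L (left (90° counter-clockwise)) -> West
  L (left (90° counter-clockwise)) -> South
  R (right (90° clockwise)) -> West
  R (right (90° clockwise)) -> North
  U (U-turn (180°)) -> South
Final: South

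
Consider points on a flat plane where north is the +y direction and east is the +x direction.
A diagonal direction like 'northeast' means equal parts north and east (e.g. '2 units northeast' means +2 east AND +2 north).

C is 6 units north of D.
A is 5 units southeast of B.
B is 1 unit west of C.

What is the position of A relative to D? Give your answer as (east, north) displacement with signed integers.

Place D at the origin (east=0, north=0).
  C is 6 units north of D: delta (east=+0, north=+6); C at (east=0, north=6).
  B is 1 unit west of C: delta (east=-1, north=+0); B at (east=-1, north=6).
  A is 5 units southeast of B: delta (east=+5, north=-5); A at (east=4, north=1).
Therefore A relative to D: (east=4, north=1).

Answer: A is at (east=4, north=1) relative to D.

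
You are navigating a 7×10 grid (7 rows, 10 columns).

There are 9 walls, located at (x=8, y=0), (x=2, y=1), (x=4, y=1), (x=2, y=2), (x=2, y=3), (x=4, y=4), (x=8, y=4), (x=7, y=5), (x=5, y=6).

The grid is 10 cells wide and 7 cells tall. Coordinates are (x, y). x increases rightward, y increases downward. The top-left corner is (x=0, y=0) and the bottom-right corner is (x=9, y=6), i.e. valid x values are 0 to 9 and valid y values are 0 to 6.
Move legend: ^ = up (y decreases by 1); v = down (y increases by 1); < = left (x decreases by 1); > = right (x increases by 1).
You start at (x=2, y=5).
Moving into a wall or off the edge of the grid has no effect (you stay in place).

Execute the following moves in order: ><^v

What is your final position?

Start: (x=2, y=5)
  > (right): (x=2, y=5) -> (x=3, y=5)
  < (left): (x=3, y=5) -> (x=2, y=5)
  ^ (up): (x=2, y=5) -> (x=2, y=4)
  v (down): (x=2, y=4) -> (x=2, y=5)
Final: (x=2, y=5)

Answer: Final position: (x=2, y=5)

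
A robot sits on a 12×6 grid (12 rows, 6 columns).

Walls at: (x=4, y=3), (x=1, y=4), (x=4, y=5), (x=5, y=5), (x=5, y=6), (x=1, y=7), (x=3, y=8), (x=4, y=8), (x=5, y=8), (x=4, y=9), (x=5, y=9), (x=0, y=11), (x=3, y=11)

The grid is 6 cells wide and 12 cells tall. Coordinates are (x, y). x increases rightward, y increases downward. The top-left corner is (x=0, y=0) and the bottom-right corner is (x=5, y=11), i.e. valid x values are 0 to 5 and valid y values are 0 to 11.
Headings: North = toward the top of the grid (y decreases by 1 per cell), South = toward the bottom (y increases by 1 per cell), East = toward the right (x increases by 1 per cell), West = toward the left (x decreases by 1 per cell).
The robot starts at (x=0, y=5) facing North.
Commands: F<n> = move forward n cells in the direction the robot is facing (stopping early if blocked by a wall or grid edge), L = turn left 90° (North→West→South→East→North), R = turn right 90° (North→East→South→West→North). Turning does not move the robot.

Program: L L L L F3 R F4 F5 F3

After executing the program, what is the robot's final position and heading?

Start: (x=0, y=5), facing North
  L: turn left, now facing West
  L: turn left, now facing South
  L: turn left, now facing East
  L: turn left, now facing North
  F3: move forward 3, now at (x=0, y=2)
  R: turn right, now facing East
  F4: move forward 4, now at (x=4, y=2)
  F5: move forward 1/5 (blocked), now at (x=5, y=2)
  F3: move forward 0/3 (blocked), now at (x=5, y=2)
Final: (x=5, y=2), facing East

Answer: Final position: (x=5, y=2), facing East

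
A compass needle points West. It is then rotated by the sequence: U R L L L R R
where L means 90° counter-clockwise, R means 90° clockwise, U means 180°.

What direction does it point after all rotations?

Answer: Final heading: East

Derivation:
Start: West
  U (U-turn (180°)) -> East
  R (right (90° clockwise)) -> South
  L (left (90° counter-clockwise)) -> East
  L (left (90° counter-clockwise)) -> North
  L (left (90° counter-clockwise)) -> West
  R (right (90° clockwise)) -> North
  R (right (90° clockwise)) -> East
Final: East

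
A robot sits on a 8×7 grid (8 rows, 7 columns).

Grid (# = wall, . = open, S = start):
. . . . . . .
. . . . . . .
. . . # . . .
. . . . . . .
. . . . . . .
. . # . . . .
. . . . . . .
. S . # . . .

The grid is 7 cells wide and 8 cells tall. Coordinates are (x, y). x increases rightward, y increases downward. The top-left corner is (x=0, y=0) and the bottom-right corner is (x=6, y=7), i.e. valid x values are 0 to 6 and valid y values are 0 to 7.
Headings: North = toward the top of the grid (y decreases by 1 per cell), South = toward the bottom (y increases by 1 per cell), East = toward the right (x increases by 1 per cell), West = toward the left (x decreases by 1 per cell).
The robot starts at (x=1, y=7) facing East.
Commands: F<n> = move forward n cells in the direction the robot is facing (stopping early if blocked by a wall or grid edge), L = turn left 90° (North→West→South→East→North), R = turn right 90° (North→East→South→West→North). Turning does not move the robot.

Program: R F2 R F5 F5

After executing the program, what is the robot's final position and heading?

Answer: Final position: (x=0, y=7), facing West

Derivation:
Start: (x=1, y=7), facing East
  R: turn right, now facing South
  F2: move forward 0/2 (blocked), now at (x=1, y=7)
  R: turn right, now facing West
  F5: move forward 1/5 (blocked), now at (x=0, y=7)
  F5: move forward 0/5 (blocked), now at (x=0, y=7)
Final: (x=0, y=7), facing West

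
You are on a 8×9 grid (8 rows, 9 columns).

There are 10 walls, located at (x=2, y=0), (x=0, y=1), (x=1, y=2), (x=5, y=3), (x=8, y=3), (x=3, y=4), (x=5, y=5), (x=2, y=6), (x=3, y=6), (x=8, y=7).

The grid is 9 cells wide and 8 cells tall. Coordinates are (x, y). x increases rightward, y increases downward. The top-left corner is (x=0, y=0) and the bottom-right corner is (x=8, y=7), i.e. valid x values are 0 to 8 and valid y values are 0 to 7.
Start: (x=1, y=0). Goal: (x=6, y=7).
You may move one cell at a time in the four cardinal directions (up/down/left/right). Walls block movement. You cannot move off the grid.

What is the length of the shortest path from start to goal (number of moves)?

Answer: Shortest path length: 12

Derivation:
BFS from (x=1, y=0) until reaching (x=6, y=7):
  Distance 0: (x=1, y=0)
  Distance 1: (x=0, y=0), (x=1, y=1)
  Distance 2: (x=2, y=1)
  Distance 3: (x=3, y=1), (x=2, y=2)
  Distance 4: (x=3, y=0), (x=4, y=1), (x=3, y=2), (x=2, y=3)
  Distance 5: (x=4, y=0), (x=5, y=1), (x=4, y=2), (x=1, y=3), (x=3, y=3), (x=2, y=4)
  Distance 6: (x=5, y=0), (x=6, y=1), (x=5, y=2), (x=0, y=3), (x=4, y=3), (x=1, y=4), (x=2, y=5)
  Distance 7: (x=6, y=0), (x=7, y=1), (x=0, y=2), (x=6, y=2), (x=0, y=4), (x=4, y=4), (x=1, y=5), (x=3, y=5)
  Distance 8: (x=7, y=0), (x=8, y=1), (x=7, y=2), (x=6, y=3), (x=5, y=4), (x=0, y=5), (x=4, y=5), (x=1, y=6)
  Distance 9: (x=8, y=0), (x=8, y=2), (x=7, y=3), (x=6, y=4), (x=0, y=6), (x=4, y=6), (x=1, y=7)
  Distance 10: (x=7, y=4), (x=6, y=5), (x=5, y=6), (x=0, y=7), (x=2, y=7), (x=4, y=7)
  Distance 11: (x=8, y=4), (x=7, y=5), (x=6, y=6), (x=3, y=7), (x=5, y=7)
  Distance 12: (x=8, y=5), (x=7, y=6), (x=6, y=7)  <- goal reached here
One shortest path (12 moves): (x=1, y=0) -> (x=1, y=1) -> (x=2, y=1) -> (x=3, y=1) -> (x=4, y=1) -> (x=5, y=1) -> (x=6, y=1) -> (x=6, y=2) -> (x=6, y=3) -> (x=6, y=4) -> (x=6, y=5) -> (x=6, y=6) -> (x=6, y=7)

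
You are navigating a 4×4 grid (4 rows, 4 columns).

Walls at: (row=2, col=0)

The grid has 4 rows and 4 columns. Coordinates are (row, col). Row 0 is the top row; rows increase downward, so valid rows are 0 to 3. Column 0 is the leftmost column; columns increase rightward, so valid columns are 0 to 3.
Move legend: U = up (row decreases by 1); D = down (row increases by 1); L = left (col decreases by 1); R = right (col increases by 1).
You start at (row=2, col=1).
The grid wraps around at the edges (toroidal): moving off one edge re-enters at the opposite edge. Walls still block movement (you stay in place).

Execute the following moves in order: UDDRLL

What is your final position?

Start: (row=2, col=1)
  U (up): (row=2, col=1) -> (row=1, col=1)
  D (down): (row=1, col=1) -> (row=2, col=1)
  D (down): (row=2, col=1) -> (row=3, col=1)
  R (right): (row=3, col=1) -> (row=3, col=2)
  L (left): (row=3, col=2) -> (row=3, col=1)
  L (left): (row=3, col=1) -> (row=3, col=0)
Final: (row=3, col=0)

Answer: Final position: (row=3, col=0)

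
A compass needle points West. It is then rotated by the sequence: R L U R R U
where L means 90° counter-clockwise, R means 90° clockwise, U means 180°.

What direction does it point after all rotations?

Start: West
  R (right (90° clockwise)) -> North
  L (left (90° counter-clockwise)) -> West
  U (U-turn (180°)) -> East
  R (right (90° clockwise)) -> South
  R (right (90° clockwise)) -> West
  U (U-turn (180°)) -> East
Final: East

Answer: Final heading: East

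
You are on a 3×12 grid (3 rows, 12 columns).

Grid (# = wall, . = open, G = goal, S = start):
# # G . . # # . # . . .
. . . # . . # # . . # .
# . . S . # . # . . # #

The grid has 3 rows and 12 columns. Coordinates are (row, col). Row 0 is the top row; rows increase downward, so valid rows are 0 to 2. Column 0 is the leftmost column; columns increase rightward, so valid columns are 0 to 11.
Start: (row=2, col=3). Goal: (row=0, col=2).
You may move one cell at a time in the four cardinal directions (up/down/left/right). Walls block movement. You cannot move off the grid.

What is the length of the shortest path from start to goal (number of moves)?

Answer: Shortest path length: 3

Derivation:
BFS from (row=2, col=3) until reaching (row=0, col=2):
  Distance 0: (row=2, col=3)
  Distance 1: (row=2, col=2), (row=2, col=4)
  Distance 2: (row=1, col=2), (row=1, col=4), (row=2, col=1)
  Distance 3: (row=0, col=2), (row=0, col=4), (row=1, col=1), (row=1, col=5)  <- goal reached here
One shortest path (3 moves): (row=2, col=3) -> (row=2, col=2) -> (row=1, col=2) -> (row=0, col=2)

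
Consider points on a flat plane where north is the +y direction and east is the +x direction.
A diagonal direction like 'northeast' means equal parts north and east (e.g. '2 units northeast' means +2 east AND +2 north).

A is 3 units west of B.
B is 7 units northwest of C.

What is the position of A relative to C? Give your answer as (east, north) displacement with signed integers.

Answer: A is at (east=-10, north=7) relative to C.

Derivation:
Place C at the origin (east=0, north=0).
  B is 7 units northwest of C: delta (east=-7, north=+7); B at (east=-7, north=7).
  A is 3 units west of B: delta (east=-3, north=+0); A at (east=-10, north=7).
Therefore A relative to C: (east=-10, north=7).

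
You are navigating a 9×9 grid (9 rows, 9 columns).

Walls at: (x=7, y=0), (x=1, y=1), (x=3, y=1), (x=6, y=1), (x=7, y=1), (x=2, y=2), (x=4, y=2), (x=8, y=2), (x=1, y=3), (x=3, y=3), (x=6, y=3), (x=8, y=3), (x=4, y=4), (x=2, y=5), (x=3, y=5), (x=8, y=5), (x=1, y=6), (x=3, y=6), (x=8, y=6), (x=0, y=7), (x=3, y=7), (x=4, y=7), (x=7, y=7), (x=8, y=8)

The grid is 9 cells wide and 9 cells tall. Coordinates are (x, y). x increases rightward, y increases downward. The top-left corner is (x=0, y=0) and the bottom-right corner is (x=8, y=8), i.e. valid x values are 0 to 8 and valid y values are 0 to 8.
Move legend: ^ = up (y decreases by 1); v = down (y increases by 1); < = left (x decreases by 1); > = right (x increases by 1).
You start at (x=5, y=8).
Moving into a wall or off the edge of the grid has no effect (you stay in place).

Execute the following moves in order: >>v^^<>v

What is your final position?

Answer: Final position: (x=7, y=8)

Derivation:
Start: (x=5, y=8)
  > (right): (x=5, y=8) -> (x=6, y=8)
  > (right): (x=6, y=8) -> (x=7, y=8)
  v (down): blocked, stay at (x=7, y=8)
  ^ (up): blocked, stay at (x=7, y=8)
  ^ (up): blocked, stay at (x=7, y=8)
  < (left): (x=7, y=8) -> (x=6, y=8)
  > (right): (x=6, y=8) -> (x=7, y=8)
  v (down): blocked, stay at (x=7, y=8)
Final: (x=7, y=8)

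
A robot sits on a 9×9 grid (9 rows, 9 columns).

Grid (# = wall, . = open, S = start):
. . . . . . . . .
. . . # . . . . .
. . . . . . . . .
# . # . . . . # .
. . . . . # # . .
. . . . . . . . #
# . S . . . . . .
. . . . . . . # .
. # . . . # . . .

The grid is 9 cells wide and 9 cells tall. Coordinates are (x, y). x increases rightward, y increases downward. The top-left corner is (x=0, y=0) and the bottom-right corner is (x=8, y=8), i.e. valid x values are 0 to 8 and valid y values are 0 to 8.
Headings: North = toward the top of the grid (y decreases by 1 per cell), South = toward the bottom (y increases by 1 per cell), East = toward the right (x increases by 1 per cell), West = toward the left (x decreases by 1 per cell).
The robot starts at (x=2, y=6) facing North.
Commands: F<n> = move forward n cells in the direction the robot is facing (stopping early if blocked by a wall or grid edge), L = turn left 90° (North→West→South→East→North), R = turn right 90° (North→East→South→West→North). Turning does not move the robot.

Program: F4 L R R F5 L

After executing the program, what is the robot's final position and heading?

Start: (x=2, y=6), facing North
  F4: move forward 2/4 (blocked), now at (x=2, y=4)
  L: turn left, now facing West
  R: turn right, now facing North
  R: turn right, now facing East
  F5: move forward 2/5 (blocked), now at (x=4, y=4)
  L: turn left, now facing North
Final: (x=4, y=4), facing North

Answer: Final position: (x=4, y=4), facing North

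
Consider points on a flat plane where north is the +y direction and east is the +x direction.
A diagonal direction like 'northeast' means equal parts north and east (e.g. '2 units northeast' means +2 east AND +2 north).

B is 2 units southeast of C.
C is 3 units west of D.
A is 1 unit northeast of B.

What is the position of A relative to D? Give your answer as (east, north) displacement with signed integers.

Place D at the origin (east=0, north=0).
  C is 3 units west of D: delta (east=-3, north=+0); C at (east=-3, north=0).
  B is 2 units southeast of C: delta (east=+2, north=-2); B at (east=-1, north=-2).
  A is 1 unit northeast of B: delta (east=+1, north=+1); A at (east=0, north=-1).
Therefore A relative to D: (east=0, north=-1).

Answer: A is at (east=0, north=-1) relative to D.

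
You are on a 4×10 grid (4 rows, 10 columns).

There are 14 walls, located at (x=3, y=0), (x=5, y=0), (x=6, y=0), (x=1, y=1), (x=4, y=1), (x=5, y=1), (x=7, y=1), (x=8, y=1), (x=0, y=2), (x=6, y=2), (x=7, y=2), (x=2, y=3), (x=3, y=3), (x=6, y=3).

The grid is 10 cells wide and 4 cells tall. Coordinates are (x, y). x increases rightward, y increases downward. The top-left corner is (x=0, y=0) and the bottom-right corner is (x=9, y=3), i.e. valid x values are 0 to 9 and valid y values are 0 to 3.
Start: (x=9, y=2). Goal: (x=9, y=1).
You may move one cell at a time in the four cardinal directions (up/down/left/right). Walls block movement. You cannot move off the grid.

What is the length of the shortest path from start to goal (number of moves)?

BFS from (x=9, y=2) until reaching (x=9, y=1):
  Distance 0: (x=9, y=2)
  Distance 1: (x=9, y=1), (x=8, y=2), (x=9, y=3)  <- goal reached here
One shortest path (1 moves): (x=9, y=2) -> (x=9, y=1)

Answer: Shortest path length: 1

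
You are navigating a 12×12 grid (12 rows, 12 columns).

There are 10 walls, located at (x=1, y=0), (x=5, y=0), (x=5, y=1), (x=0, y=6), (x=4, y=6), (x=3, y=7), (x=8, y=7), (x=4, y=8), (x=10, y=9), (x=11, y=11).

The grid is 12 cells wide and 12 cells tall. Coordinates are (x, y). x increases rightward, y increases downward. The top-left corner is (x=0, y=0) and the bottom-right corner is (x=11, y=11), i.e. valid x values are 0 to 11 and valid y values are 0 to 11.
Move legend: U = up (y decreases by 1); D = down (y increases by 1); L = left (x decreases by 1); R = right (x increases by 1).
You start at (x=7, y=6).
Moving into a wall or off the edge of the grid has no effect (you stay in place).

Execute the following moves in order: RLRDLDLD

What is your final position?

Start: (x=7, y=6)
  R (right): (x=7, y=6) -> (x=8, y=6)
  L (left): (x=8, y=6) -> (x=7, y=6)
  R (right): (x=7, y=6) -> (x=8, y=6)
  D (down): blocked, stay at (x=8, y=6)
  L (left): (x=8, y=6) -> (x=7, y=6)
  D (down): (x=7, y=6) -> (x=7, y=7)
  L (left): (x=7, y=7) -> (x=6, y=7)
  D (down): (x=6, y=7) -> (x=6, y=8)
Final: (x=6, y=8)

Answer: Final position: (x=6, y=8)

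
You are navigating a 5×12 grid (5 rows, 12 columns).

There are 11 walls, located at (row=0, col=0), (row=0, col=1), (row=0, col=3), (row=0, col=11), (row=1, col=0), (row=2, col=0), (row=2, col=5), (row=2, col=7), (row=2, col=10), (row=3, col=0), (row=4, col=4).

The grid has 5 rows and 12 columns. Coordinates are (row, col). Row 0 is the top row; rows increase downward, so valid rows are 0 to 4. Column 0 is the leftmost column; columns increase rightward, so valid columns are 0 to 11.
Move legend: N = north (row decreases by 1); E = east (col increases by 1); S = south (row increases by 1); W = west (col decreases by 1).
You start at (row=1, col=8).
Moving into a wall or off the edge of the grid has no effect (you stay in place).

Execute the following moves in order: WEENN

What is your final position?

Start: (row=1, col=8)
  W (west): (row=1, col=8) -> (row=1, col=7)
  E (east): (row=1, col=7) -> (row=1, col=8)
  E (east): (row=1, col=8) -> (row=1, col=9)
  N (north): (row=1, col=9) -> (row=0, col=9)
  N (north): blocked, stay at (row=0, col=9)
Final: (row=0, col=9)

Answer: Final position: (row=0, col=9)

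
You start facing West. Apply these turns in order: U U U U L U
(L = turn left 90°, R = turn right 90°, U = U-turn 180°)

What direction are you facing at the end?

Answer: Final heading: North

Derivation:
Start: West
  U (U-turn (180°)) -> East
  U (U-turn (180°)) -> West
  U (U-turn (180°)) -> East
  U (U-turn (180°)) -> West
  L (left (90° counter-clockwise)) -> South
  U (U-turn (180°)) -> North
Final: North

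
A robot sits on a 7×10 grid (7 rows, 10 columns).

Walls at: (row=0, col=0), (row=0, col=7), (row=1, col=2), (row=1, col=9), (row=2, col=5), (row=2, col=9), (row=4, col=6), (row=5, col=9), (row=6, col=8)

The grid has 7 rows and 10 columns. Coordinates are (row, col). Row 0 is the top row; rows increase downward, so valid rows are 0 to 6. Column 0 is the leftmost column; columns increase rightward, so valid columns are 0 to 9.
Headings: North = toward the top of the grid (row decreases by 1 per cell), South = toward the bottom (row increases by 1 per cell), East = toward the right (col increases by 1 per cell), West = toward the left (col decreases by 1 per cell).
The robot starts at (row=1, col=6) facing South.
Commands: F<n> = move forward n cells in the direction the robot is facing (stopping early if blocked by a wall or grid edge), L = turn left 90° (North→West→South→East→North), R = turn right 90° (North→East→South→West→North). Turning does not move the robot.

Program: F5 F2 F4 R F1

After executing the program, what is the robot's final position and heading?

Start: (row=1, col=6), facing South
  F5: move forward 2/5 (blocked), now at (row=3, col=6)
  F2: move forward 0/2 (blocked), now at (row=3, col=6)
  F4: move forward 0/4 (blocked), now at (row=3, col=6)
  R: turn right, now facing West
  F1: move forward 1, now at (row=3, col=5)
Final: (row=3, col=5), facing West

Answer: Final position: (row=3, col=5), facing West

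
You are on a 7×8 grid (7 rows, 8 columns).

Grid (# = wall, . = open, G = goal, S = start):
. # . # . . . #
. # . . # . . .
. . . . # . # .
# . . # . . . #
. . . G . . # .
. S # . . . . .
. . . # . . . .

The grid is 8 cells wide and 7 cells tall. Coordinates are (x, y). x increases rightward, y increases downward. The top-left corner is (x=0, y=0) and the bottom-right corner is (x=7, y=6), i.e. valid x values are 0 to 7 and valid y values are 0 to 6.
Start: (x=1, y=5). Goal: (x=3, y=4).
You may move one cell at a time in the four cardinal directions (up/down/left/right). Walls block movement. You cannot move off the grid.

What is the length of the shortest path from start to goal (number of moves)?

BFS from (x=1, y=5) until reaching (x=3, y=4):
  Distance 0: (x=1, y=5)
  Distance 1: (x=1, y=4), (x=0, y=5), (x=1, y=6)
  Distance 2: (x=1, y=3), (x=0, y=4), (x=2, y=4), (x=0, y=6), (x=2, y=6)
  Distance 3: (x=1, y=2), (x=2, y=3), (x=3, y=4)  <- goal reached here
One shortest path (3 moves): (x=1, y=5) -> (x=1, y=4) -> (x=2, y=4) -> (x=3, y=4)

Answer: Shortest path length: 3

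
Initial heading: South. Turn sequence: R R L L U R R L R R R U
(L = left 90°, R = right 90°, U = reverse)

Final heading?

Start: South
  R (right (90° clockwise)) -> West
  R (right (90° clockwise)) -> North
  L (left (90° counter-clockwise)) -> West
  L (left (90° counter-clockwise)) -> South
  U (U-turn (180°)) -> North
  R (right (90° clockwise)) -> East
  R (right (90° clockwise)) -> South
  L (left (90° counter-clockwise)) -> East
  R (right (90° clockwise)) -> South
  R (right (90° clockwise)) -> West
  R (right (90° clockwise)) -> North
  U (U-turn (180°)) -> South
Final: South

Answer: Final heading: South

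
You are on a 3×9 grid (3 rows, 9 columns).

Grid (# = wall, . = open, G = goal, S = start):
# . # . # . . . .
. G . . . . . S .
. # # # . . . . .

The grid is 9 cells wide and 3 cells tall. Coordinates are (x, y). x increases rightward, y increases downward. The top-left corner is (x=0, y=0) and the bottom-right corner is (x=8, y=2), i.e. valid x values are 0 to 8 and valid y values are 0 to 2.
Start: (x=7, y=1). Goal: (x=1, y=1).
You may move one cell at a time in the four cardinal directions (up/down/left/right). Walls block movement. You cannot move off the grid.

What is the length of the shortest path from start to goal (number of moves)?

Answer: Shortest path length: 6

Derivation:
BFS from (x=7, y=1) until reaching (x=1, y=1):
  Distance 0: (x=7, y=1)
  Distance 1: (x=7, y=0), (x=6, y=1), (x=8, y=1), (x=7, y=2)
  Distance 2: (x=6, y=0), (x=8, y=0), (x=5, y=1), (x=6, y=2), (x=8, y=2)
  Distance 3: (x=5, y=0), (x=4, y=1), (x=5, y=2)
  Distance 4: (x=3, y=1), (x=4, y=2)
  Distance 5: (x=3, y=0), (x=2, y=1)
  Distance 6: (x=1, y=1)  <- goal reached here
One shortest path (6 moves): (x=7, y=1) -> (x=6, y=1) -> (x=5, y=1) -> (x=4, y=1) -> (x=3, y=1) -> (x=2, y=1) -> (x=1, y=1)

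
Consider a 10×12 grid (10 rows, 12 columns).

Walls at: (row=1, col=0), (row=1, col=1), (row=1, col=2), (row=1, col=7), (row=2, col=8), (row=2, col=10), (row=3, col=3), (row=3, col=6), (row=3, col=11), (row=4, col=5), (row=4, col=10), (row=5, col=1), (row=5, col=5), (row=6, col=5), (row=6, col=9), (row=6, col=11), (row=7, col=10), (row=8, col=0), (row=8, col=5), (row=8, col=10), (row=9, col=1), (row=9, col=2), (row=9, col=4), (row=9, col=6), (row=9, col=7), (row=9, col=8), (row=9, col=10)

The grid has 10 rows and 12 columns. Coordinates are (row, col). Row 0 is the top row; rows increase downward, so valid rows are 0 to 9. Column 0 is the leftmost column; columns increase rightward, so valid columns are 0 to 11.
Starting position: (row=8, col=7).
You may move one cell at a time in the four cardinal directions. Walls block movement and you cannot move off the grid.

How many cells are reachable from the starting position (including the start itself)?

BFS flood-fill from (row=8, col=7):
  Distance 0: (row=8, col=7)
  Distance 1: (row=7, col=7), (row=8, col=6), (row=8, col=8)
  Distance 2: (row=6, col=7), (row=7, col=6), (row=7, col=8), (row=8, col=9)
  Distance 3: (row=5, col=7), (row=6, col=6), (row=6, col=8), (row=7, col=5), (row=7, col=9), (row=9, col=9)
  Distance 4: (row=4, col=7), (row=5, col=6), (row=5, col=8), (row=7, col=4)
  Distance 5: (row=3, col=7), (row=4, col=6), (row=4, col=8), (row=5, col=9), (row=6, col=4), (row=7, col=3), (row=8, col=4)
  Distance 6: (row=2, col=7), (row=3, col=8), (row=4, col=9), (row=5, col=4), (row=5, col=10), (row=6, col=3), (row=7, col=2), (row=8, col=3)
  Distance 7: (row=2, col=6), (row=3, col=9), (row=4, col=4), (row=5, col=3), (row=5, col=11), (row=6, col=2), (row=6, col=10), (row=7, col=1), (row=8, col=2), (row=9, col=3)
  Distance 8: (row=1, col=6), (row=2, col=5), (row=2, col=9), (row=3, col=4), (row=3, col=10), (row=4, col=3), (row=4, col=11), (row=5, col=2), (row=6, col=1), (row=7, col=0), (row=8, col=1)
  Distance 9: (row=0, col=6), (row=1, col=5), (row=1, col=9), (row=2, col=4), (row=3, col=5), (row=4, col=2), (row=6, col=0)
  Distance 10: (row=0, col=5), (row=0, col=7), (row=0, col=9), (row=1, col=4), (row=1, col=8), (row=1, col=10), (row=2, col=3), (row=3, col=2), (row=4, col=1), (row=5, col=0)
  Distance 11: (row=0, col=4), (row=0, col=8), (row=0, col=10), (row=1, col=3), (row=1, col=11), (row=2, col=2), (row=3, col=1), (row=4, col=0)
  Distance 12: (row=0, col=3), (row=0, col=11), (row=2, col=1), (row=2, col=11), (row=3, col=0)
  Distance 13: (row=0, col=2), (row=2, col=0)
  Distance 14: (row=0, col=1)
  Distance 15: (row=0, col=0)
Total reachable: 88 (grid has 93 open cells total)

Answer: Reachable cells: 88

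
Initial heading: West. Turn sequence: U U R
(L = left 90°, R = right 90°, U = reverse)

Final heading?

Start: West
  U (U-turn (180°)) -> East
  U (U-turn (180°)) -> West
  R (right (90° clockwise)) -> North
Final: North

Answer: Final heading: North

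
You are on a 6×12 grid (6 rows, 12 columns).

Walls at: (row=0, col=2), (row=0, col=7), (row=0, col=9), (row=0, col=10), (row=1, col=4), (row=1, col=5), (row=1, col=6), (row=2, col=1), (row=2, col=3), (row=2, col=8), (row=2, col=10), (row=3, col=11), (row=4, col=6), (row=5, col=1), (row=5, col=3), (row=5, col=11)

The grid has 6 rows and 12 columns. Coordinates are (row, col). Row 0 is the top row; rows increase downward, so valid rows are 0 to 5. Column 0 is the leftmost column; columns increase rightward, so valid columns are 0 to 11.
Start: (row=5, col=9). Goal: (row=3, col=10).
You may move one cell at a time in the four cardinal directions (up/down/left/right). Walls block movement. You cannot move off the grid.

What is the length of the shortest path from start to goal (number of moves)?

BFS from (row=5, col=9) until reaching (row=3, col=10):
  Distance 0: (row=5, col=9)
  Distance 1: (row=4, col=9), (row=5, col=8), (row=5, col=10)
  Distance 2: (row=3, col=9), (row=4, col=8), (row=4, col=10), (row=5, col=7)
  Distance 3: (row=2, col=9), (row=3, col=8), (row=3, col=10), (row=4, col=7), (row=4, col=11), (row=5, col=6)  <- goal reached here
One shortest path (3 moves): (row=5, col=9) -> (row=5, col=10) -> (row=4, col=10) -> (row=3, col=10)

Answer: Shortest path length: 3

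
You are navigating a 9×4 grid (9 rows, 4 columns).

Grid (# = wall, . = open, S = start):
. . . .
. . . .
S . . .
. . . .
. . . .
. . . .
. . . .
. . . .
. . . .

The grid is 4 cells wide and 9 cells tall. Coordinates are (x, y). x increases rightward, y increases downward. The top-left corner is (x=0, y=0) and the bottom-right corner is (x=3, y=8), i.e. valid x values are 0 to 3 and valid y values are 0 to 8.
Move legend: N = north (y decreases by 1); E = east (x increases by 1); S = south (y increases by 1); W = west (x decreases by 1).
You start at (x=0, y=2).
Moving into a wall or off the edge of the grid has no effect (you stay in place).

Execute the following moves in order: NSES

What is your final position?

Answer: Final position: (x=1, y=3)

Derivation:
Start: (x=0, y=2)
  N (north): (x=0, y=2) -> (x=0, y=1)
  S (south): (x=0, y=1) -> (x=0, y=2)
  E (east): (x=0, y=2) -> (x=1, y=2)
  S (south): (x=1, y=2) -> (x=1, y=3)
Final: (x=1, y=3)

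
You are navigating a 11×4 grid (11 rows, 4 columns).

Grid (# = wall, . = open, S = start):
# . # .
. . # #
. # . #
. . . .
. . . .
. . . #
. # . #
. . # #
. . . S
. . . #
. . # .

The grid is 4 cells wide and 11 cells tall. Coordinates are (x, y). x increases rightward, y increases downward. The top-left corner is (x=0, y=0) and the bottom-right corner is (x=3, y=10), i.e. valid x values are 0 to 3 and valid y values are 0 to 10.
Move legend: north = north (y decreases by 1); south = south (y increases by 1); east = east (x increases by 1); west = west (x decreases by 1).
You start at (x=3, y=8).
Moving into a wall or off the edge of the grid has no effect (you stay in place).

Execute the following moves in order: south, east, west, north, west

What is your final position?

Start: (x=3, y=8)
  south (south): blocked, stay at (x=3, y=8)
  east (east): blocked, stay at (x=3, y=8)
  west (west): (x=3, y=8) -> (x=2, y=8)
  north (north): blocked, stay at (x=2, y=8)
  west (west): (x=2, y=8) -> (x=1, y=8)
Final: (x=1, y=8)

Answer: Final position: (x=1, y=8)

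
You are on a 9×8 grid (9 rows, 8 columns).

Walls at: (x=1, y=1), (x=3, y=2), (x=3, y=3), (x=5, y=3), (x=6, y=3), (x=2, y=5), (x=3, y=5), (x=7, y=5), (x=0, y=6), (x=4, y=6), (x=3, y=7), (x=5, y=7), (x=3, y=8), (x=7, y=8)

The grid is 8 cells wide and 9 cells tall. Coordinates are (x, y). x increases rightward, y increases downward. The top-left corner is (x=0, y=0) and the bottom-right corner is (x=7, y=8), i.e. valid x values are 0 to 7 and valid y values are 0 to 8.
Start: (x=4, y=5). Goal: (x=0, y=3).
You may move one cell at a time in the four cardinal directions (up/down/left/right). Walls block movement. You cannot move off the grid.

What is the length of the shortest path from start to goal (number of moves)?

Answer: Shortest path length: 6

Derivation:
BFS from (x=4, y=5) until reaching (x=0, y=3):
  Distance 0: (x=4, y=5)
  Distance 1: (x=4, y=4), (x=5, y=5)
  Distance 2: (x=4, y=3), (x=3, y=4), (x=5, y=4), (x=6, y=5), (x=5, y=6)
  Distance 3: (x=4, y=2), (x=2, y=4), (x=6, y=4), (x=6, y=6)
  Distance 4: (x=4, y=1), (x=5, y=2), (x=2, y=3), (x=1, y=4), (x=7, y=4), (x=7, y=6), (x=6, y=7)
  Distance 5: (x=4, y=0), (x=3, y=1), (x=5, y=1), (x=2, y=2), (x=6, y=2), (x=1, y=3), (x=7, y=3), (x=0, y=4), (x=1, y=5), (x=7, y=7), (x=6, y=8)
  Distance 6: (x=3, y=0), (x=5, y=0), (x=2, y=1), (x=6, y=1), (x=1, y=2), (x=7, y=2), (x=0, y=3), (x=0, y=5), (x=1, y=6), (x=5, y=8)  <- goal reached here
One shortest path (6 moves): (x=4, y=5) -> (x=4, y=4) -> (x=3, y=4) -> (x=2, y=4) -> (x=1, y=4) -> (x=0, y=4) -> (x=0, y=3)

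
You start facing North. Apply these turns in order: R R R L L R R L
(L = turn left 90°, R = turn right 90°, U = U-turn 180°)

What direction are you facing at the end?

Answer: Final heading: South

Derivation:
Start: North
  R (right (90° clockwise)) -> East
  R (right (90° clockwise)) -> South
  R (right (90° clockwise)) -> West
  L (left (90° counter-clockwise)) -> South
  L (left (90° counter-clockwise)) -> East
  R (right (90° clockwise)) -> South
  R (right (90° clockwise)) -> West
  L (left (90° counter-clockwise)) -> South
Final: South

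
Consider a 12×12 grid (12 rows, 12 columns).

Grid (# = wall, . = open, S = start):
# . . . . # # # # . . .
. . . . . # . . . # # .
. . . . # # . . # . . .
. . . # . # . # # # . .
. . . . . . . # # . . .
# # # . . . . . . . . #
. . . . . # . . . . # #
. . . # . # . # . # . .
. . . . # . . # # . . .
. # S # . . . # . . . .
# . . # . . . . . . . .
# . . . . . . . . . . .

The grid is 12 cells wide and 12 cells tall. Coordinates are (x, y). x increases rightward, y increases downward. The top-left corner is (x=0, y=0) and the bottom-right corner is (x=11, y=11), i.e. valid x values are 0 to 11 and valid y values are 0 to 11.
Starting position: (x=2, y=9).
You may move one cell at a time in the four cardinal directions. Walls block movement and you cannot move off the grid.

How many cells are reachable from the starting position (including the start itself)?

BFS flood-fill from (x=2, y=9):
  Distance 0: (x=2, y=9)
  Distance 1: (x=2, y=8), (x=2, y=10)
  Distance 2: (x=2, y=7), (x=1, y=8), (x=3, y=8), (x=1, y=10), (x=2, y=11)
  Distance 3: (x=2, y=6), (x=1, y=7), (x=0, y=8), (x=1, y=11), (x=3, y=11)
  Distance 4: (x=1, y=6), (x=3, y=6), (x=0, y=7), (x=0, y=9), (x=4, y=11)
  Distance 5: (x=3, y=5), (x=0, y=6), (x=4, y=6), (x=4, y=10), (x=5, y=11)
  Distance 6: (x=3, y=4), (x=4, y=5), (x=4, y=7), (x=4, y=9), (x=5, y=10), (x=6, y=11)
  Distance 7: (x=2, y=4), (x=4, y=4), (x=5, y=5), (x=5, y=9), (x=6, y=10), (x=7, y=11)
  Distance 8: (x=2, y=3), (x=4, y=3), (x=1, y=4), (x=5, y=4), (x=6, y=5), (x=5, y=8), (x=6, y=9), (x=7, y=10), (x=8, y=11)
  Distance 9: (x=2, y=2), (x=1, y=3), (x=0, y=4), (x=6, y=4), (x=7, y=5), (x=6, y=6), (x=6, y=8), (x=8, y=10), (x=9, y=11)
  Distance 10: (x=2, y=1), (x=1, y=2), (x=3, y=2), (x=0, y=3), (x=6, y=3), (x=8, y=5), (x=7, y=6), (x=6, y=7), (x=8, y=9), (x=9, y=10), (x=10, y=11)
  Distance 11: (x=2, y=0), (x=1, y=1), (x=3, y=1), (x=0, y=2), (x=6, y=2), (x=9, y=5), (x=8, y=6), (x=9, y=9), (x=10, y=10), (x=11, y=11)
  Distance 12: (x=1, y=0), (x=3, y=0), (x=0, y=1), (x=4, y=1), (x=6, y=1), (x=7, y=2), (x=9, y=4), (x=10, y=5), (x=9, y=6), (x=8, y=7), (x=9, y=8), (x=10, y=9), (x=11, y=10)
  Distance 13: (x=4, y=0), (x=7, y=1), (x=10, y=4), (x=10, y=8), (x=11, y=9)
  Distance 14: (x=8, y=1), (x=10, y=3), (x=11, y=4), (x=10, y=7), (x=11, y=8)
  Distance 15: (x=10, y=2), (x=11, y=3), (x=11, y=7)
  Distance 16: (x=9, y=2), (x=11, y=2)
  Distance 17: (x=11, y=1)
  Distance 18: (x=11, y=0)
  Distance 19: (x=10, y=0)
  Distance 20: (x=9, y=0)
Total reachable: 106 (grid has 106 open cells total)

Answer: Reachable cells: 106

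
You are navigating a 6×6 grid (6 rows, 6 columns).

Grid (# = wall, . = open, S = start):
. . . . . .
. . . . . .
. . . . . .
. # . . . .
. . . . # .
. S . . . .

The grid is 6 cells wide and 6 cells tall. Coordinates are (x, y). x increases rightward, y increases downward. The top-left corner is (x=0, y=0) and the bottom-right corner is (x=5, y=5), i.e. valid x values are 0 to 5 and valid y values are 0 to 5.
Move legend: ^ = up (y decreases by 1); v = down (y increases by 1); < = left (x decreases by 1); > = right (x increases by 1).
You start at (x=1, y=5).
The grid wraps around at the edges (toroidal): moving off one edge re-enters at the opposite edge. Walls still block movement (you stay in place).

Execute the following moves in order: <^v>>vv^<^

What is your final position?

Start: (x=1, y=5)
  < (left): (x=1, y=5) -> (x=0, y=5)
  ^ (up): (x=0, y=5) -> (x=0, y=4)
  v (down): (x=0, y=4) -> (x=0, y=5)
  > (right): (x=0, y=5) -> (x=1, y=5)
  > (right): (x=1, y=5) -> (x=2, y=5)
  v (down): (x=2, y=5) -> (x=2, y=0)
  v (down): (x=2, y=0) -> (x=2, y=1)
  ^ (up): (x=2, y=1) -> (x=2, y=0)
  < (left): (x=2, y=0) -> (x=1, y=0)
  ^ (up): (x=1, y=0) -> (x=1, y=5)
Final: (x=1, y=5)

Answer: Final position: (x=1, y=5)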